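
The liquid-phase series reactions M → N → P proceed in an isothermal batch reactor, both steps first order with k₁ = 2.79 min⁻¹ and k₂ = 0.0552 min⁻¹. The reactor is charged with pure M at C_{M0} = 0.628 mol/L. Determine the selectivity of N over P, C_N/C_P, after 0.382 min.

80.4

For first-order series with pure M initially, C_N(t) = k₁C_{M0}/(k₂−k₁)·(e^(−k₁t) − e^(−k₂t)).
e^(−k₁t) = e^(−2.79×0.382) = e^(−1.066) = 0.3445; e^(−k₂t) = e^(−0.02109) = 0.9791.
C_N = 2.79×0.628/(0.0552−2.79) × (0.3445−0.9791) = (-0.6407)×(-0.6347) = 0.4066 mol/L.
C_M = C_{M0}e^(−k₁t) = 0.2163 mol/L, so C_P = C_{M0}−C_M−C_N = 0.005059 mol/L; C_N/C_P = 80.4.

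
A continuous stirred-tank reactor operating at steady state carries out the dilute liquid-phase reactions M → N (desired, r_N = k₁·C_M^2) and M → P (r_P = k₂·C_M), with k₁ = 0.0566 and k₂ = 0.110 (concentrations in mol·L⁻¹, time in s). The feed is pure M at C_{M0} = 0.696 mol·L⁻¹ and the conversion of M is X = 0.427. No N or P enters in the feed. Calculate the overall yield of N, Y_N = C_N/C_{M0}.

0.0727

Exit C_M = C_{M0}(1−X) = 0.696×0.573 = 0.3988 mol·L⁻¹.
Rates in a CSTR are evaluated at the outlet concentration: r_N = 0.0566×0.3988^2 = 0.009002, r_P = 0.110×0.3988 = 0.04387.
Fraction of consumed M going to N: r_N/(r_N+r_P) = 0.1703.
C_N = 0.1703·C_{M0}·X = 0.1703×0.696×0.427 = 0.0506 mol·L⁻¹; Y_N = C_N/C_{M0} = 0.0727.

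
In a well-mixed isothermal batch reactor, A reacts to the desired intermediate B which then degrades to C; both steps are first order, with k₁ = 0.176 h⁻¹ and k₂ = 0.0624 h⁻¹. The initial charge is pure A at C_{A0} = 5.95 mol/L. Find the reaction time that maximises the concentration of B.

9.13 h

Setting dC_B/dt = 0 gives t_opt = ln(k₂/k₁)/(k₂−k₁).
= ln(0.0624/0.176)/(0.0624−0.176) = ln(0.3545)/-0.1136 = -1.037/-0.1136 = 9.13 h.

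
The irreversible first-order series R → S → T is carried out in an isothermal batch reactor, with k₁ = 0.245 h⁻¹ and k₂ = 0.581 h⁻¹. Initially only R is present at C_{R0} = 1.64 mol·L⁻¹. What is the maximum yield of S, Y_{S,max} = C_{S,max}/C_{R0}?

0.225

For a first-order series the maximum intermediate yield is C_{S,max}/C_{R0} = (k₁/k₂)^[k₂/(k₂−k₁)].
= (0.245/0.581)^(0.581/(0.581−0.245)) = (0.4217)^(1.729) = 0.2247.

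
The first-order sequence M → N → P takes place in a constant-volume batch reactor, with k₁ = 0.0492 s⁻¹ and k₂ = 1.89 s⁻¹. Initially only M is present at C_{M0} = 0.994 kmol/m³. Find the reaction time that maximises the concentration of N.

For first-order series the maximum of C_N occurs at t_opt = ln(k₂/k₁)/(k₂−k₁).
= ln(1.89/0.0492)/(1.89−0.0492) = ln(38.41)/1.841 = 3.648/1.841 = 1.98 s.

1.98 s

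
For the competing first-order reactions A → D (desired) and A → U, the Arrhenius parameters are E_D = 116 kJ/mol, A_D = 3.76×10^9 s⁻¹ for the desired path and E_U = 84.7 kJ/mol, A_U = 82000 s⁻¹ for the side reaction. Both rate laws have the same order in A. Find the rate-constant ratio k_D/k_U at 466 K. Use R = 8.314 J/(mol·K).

14.2

Since both paths have the same order in A, the concentration cancels and S_{D/U} = k_D/k_U = (A_D/A_U)·exp[(E_U−E_D)/(RT)].
(E_U−E_D)/(RT) = (84.7−116)×10³/(8.314×466) = -31300/3874 = -8.079.
k_D/k_U = (3.76×10^9/82000)·exp(-8.079) = 45854 × 3.100×10^-4 = 14.2.
Since E_D > E_U, raising the temperature improves selectivity toward D.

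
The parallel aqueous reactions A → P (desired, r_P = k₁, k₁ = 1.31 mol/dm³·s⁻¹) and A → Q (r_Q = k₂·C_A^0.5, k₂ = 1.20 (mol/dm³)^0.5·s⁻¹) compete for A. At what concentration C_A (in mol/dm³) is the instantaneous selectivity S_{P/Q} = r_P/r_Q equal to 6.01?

S_{P/Q} = (k₁/k₂)·C_A^-0.5 ⇒ C_A = (S·k₂/k₁)^(-2).
= (6.01×1.20/1.31)^(-2) = (5.505)^(-2) = 0.0330 mol/dm³.

0.0330 mol/dm³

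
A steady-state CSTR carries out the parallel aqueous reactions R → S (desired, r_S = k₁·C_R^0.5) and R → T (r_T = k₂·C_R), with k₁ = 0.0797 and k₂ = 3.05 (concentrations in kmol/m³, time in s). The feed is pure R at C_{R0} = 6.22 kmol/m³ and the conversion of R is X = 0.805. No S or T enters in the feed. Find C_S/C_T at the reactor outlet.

0.0237

Exit C_R = C_{R0}(1−X) = 6.22×0.195 = 1.213 kmol/m³.
In a CSTR the entire volume is at exit conditions, so r_S = 0.0797×1.213^0.5 = 0.08777 and r_T = 3.05×1.213 = 3.699.
Overall selectivity = C_S/C_T = r_Sτ/(r_Tτ) = r_S/r_T = 0.0237.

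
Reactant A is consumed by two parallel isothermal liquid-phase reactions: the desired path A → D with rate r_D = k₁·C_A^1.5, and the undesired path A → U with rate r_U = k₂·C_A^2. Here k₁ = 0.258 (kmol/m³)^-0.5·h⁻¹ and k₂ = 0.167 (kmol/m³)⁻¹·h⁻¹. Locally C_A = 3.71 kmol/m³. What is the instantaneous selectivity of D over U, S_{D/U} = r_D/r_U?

S_{D/U} = r_D/r_U = (k₁·C_A^1.5)/(k₂·C_A^2) = (k₁/k₂)·C_A^-0.5.
= (0.258×3.710^1.5) / (0.167×3.710^2) = 1.844/2.299 = 0.802.
The undesired path is higher order in A, so low C_A (CSTR or dilute feed) favours D.

0.802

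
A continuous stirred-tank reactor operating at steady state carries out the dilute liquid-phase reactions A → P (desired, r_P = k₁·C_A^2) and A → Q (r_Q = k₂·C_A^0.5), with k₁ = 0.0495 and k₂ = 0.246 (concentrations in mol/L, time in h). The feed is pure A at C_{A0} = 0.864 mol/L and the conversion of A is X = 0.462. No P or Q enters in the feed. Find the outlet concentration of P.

Exit C_A = C_{A0}(1−X) = 0.864×0.538 = 0.4648 mol/L.
Rates in a CSTR are evaluated at the outlet concentration: r_P = 0.0495×0.4648^2 = 0.01070, r_Q = 0.246×0.4648^0.5 = 0.1677.
Fraction of consumed A going to P: r_P/(r_P+r_Q) = 0.05995.
C_P = 0.05995·C_{A0}·X = 0.05995×0.864×0.462 = 0.0239 mol/L.

0.0239 mol/L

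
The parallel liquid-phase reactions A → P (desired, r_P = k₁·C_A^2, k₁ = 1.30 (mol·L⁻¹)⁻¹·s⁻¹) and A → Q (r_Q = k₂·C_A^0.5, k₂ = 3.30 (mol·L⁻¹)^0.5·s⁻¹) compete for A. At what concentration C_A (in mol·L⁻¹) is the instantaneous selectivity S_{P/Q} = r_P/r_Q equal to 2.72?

3.63 mol·L⁻¹

S_{P/Q} = (k₁/k₂)·C_A^1.5 ⇒ C_A = (S·k₂/k₁)^(1/1.5).
= (2.72×3.30/1.30)^(0.6667) = (6.905)^(0.6667) = 3.63 mol·L⁻¹.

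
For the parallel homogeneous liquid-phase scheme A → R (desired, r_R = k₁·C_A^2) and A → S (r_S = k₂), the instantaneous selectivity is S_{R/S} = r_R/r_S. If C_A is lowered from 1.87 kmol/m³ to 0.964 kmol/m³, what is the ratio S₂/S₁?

0.266

S_{R/S} = (k₁/k₂)·C_A^2, so S₂/S₁ = (C_{A,2}/C_{A,1})^2.
= (0.964/1.87)^2 = (0.5155)^2 = 0.266.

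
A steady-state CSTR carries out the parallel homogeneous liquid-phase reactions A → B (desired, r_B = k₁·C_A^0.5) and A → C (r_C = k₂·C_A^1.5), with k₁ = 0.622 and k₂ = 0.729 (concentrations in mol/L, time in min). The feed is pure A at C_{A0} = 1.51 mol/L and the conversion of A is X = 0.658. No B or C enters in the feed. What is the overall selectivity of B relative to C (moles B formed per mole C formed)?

1.65

Exit C_A = C_{A0}(1−X) = 1.51×0.342 = 0.5164 mol/L.
In a CSTR the entire volume is at exit conditions, so r_B = 0.622×0.5164^0.5 = 0.4470 and r_C = 0.729×0.5164^1.5 = 0.2705.
Overall selectivity = C_B/C_C = r_Bτ/(r_Cτ) = r_B/r_C = 1.65.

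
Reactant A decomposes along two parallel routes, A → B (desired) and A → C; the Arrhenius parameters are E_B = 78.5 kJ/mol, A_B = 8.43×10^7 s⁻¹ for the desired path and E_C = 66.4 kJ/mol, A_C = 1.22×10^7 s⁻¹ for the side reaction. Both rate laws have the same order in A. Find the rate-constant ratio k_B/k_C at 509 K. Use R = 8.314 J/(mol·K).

0.396

With equal orders, S_{B/C} = k_B/k_C = (A_B/A_C)·exp[(E_C−E_B)/(RT)].
(E_C−E_B)/(RT) = (66.4−78.5)×10³/(8.314×509) = -12100/4232 = -2.859.
k_B/k_C = (8.43×10^7/1.22×10^7)·exp(-2.859) = 6.910 × 0.05731 = 0.396.
Since E_B > E_C, raising the temperature improves selectivity toward B.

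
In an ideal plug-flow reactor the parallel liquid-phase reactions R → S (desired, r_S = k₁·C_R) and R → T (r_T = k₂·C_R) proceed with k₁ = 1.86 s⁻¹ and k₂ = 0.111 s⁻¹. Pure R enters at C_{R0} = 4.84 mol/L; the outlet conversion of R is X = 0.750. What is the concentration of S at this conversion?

C_R = C_{R0}(1−X) = 1.210 mol/L.
Both paths are first order in R, so the instantaneous fraction to S is constant: dC_S/d(−C_R) = k₁/(k₁+k₂) = 0.9437.
C_S = 0.9437·(C_{R0}−C_R) = 0.9437×3.630 = 3.43 mol/L.

3.43 mol/L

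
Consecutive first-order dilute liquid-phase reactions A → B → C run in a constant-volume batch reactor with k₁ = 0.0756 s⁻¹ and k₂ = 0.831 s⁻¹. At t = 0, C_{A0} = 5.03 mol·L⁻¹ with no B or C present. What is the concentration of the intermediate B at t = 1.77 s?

For first-order series with pure A initially, C_B(t) = k₁C_{A0}/(k₂−k₁)·(e^(−k₁t) − e^(−k₂t)).
e^(−k₁t) = e^(−0.0756×1.77) = e^(−0.1338) = 0.8748; e^(−k₂t) = e^(−1.471) = 0.2297.
C_B = 0.0756×5.03/(0.831−0.0756) × (0.8748−0.2297) = 0.5034×0.6450 = 0.3247 mol·L⁻¹.

0.325 mol·L⁻¹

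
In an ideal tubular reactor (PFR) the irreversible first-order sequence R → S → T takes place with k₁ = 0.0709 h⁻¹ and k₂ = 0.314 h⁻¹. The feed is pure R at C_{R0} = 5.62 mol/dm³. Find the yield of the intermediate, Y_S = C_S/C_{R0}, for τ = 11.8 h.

Solving the coupled first-order balances gives C_S(τ) = [k₁/(k₂−k₁)]·C_{R0}·(e^(−k₁τ) − e^(−k₂τ)).
e^(−k₁τ) = e^(−0.0709×11.8) = e^(−0.8366) = 0.4332; e^(−k₂τ) = e^(−3.705) = 0.02460.
C_S = 0.0709×5.62/(0.314−0.0709) × (0.4332−0.02460) = 1.639×0.4086 = 0.6697 mol/dm³.
Y_S = C_S/C_{R0} = 0.6697/5.62 = 0.119.

0.119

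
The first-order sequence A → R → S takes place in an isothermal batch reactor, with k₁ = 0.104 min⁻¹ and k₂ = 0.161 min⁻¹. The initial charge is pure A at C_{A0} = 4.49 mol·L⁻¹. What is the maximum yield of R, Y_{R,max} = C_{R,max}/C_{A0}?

At the optimum, C_{R,max}/C_{A0} = (k₁/k₂)^[k₂/(k₂−k₁)].
= (0.104/0.161)^(0.161/(0.161−0.104)) = (0.6460)^(2.825) = 0.2910.

0.291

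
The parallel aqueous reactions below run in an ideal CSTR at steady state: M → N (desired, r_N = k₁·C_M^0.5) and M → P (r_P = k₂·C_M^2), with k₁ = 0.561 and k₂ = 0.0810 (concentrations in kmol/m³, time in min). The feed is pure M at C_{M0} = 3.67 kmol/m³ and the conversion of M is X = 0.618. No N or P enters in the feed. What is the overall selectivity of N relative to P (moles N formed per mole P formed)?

Exit C_M = C_{M0}(1−X) = 3.67×0.382 = 1.402 kmol/m³.
A CSTR operates uniformly at the exit composition, giving r_N = 0.6642 and r_P = 0.1592 (each k·C_M^n at C_M = 1.402).
Overall selectivity = C_N/C_P = r_Nτ/(r_Pτ) = r_N/r_P = 4.17.

4.17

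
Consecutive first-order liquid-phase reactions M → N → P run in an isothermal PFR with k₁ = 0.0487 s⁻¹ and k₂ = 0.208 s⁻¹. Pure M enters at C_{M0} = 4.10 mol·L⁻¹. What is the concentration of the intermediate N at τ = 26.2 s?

For first-order series with pure M initially, C_N(τ) = k₁C_{M0}/(k₂−k₁)·(e^(−k₁τ) − e^(−k₂τ)).
e^(−k₁τ) = e^(−0.0487×26.2) = e^(−1.276) = 0.2792; e^(−k₂τ) = e^(−5.450) = 0.004298.
C_N = 0.0487×4.10/(0.208−0.0487) × (0.2792−0.004298) = 1.253×0.2749 = 0.3445 mol·L⁻¹.

0.345 mol·L⁻¹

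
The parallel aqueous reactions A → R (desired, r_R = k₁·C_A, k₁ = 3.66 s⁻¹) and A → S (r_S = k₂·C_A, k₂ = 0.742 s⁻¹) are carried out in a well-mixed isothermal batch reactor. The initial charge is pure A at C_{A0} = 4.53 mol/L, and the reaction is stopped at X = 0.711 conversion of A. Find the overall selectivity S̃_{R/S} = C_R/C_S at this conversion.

C_A = C_{A0}(1−X) = 1.309 mol/L.
Both paths are first order in A, so the instantaneous fraction to R is constant: dC_R/d(−C_A) = k₁/(k₁+k₂) = 0.8314.
C_R = 0.8314·(C_{A0}−C_A) = 0.8314×3.221 = 2.68 mol/L.
C_S = (C_{A0}−C_A)−C_R = 0.5429 mol/L; S̃_{R/S} = 2.678/0.5429 = 4.93.

4.93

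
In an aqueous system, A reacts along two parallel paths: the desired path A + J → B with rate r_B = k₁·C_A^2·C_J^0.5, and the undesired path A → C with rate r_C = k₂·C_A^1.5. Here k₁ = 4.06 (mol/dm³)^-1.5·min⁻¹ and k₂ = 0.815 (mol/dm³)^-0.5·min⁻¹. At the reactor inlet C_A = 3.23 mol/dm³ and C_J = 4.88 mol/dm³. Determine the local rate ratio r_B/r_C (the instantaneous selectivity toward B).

S_{B/C} = r_B/r_C = (k₁·C_A^2·C_J^0.5)/(k₂·C_A^1.5) = (k₁/k₂)·C_A^0.5·C_J^0.5.
= (4.06×3.230^2×4.880^0.5) / (0.815×3.230^1.5) = 93.57/4.731 = 19.8.
Since the desired path is higher order in A, keeping C_A high (PFR or concentrated feed) favours B.

19.8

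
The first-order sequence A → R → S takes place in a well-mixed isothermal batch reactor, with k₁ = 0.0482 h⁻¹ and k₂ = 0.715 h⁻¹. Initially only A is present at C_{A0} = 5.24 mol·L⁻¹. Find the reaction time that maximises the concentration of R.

The intermediate peaks when r₁ = r₂, i.e. k₁e^(−k₁t) = k₂e^(−k₂t), giving t_opt = ln(k₂/k₁)/(k₂−k₁).
= ln(0.715/0.0482)/(0.715−0.0482) = ln(14.83)/0.6668 = 2.697/0.6668 = 4.04 h.

4.04 h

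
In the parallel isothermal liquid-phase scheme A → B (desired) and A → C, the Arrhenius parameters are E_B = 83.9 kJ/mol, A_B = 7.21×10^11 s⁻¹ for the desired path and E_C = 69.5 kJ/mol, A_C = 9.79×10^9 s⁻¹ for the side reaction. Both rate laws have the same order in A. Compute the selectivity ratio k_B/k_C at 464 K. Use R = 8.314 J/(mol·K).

With equal orders, S_{B/C} = k_B/k_C = (A_B/A_C)·exp[(E_C−E_B)/(RT)].
(E_C−E_B)/(RT) = (69.5−83.9)×10³/(8.314×464) = -14400/3858 = -3.733.
k_B/k_C = (7.21×10^11/9.79×10^9)·exp(-3.733) = 73.65 × 0.02393 = 1.76.

1.76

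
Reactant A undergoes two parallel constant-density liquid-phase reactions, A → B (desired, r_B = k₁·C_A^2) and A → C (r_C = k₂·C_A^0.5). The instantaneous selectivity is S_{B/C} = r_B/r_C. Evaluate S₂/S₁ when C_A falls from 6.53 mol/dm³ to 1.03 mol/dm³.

0.0626

S_{B/C} = (k₁/k₂)·C_A^1.5, so S₂/S₁ = (C_{A,2}/C_{A,1})^1.5.
= (1.03/6.53)^1.5 = (0.1577)^1.5 = 0.0626.
Selectivity toward B falls as C_A falls — high-concentration operation is favoured.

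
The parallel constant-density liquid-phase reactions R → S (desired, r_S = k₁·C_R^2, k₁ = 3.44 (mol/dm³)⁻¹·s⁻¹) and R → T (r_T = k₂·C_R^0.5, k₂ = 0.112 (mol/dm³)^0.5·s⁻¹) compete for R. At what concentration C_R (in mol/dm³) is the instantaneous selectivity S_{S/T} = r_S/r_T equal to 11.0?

0.504 mol/dm³

S_{S/T} = (k₁/k₂)·C_R^1.5 ⇒ C_R = (S·k₂/k₁)^(1/1.5).
= (11.0×0.112/3.44)^(0.6667) = (0.3581)^(0.6667) = 0.504 mol/dm³.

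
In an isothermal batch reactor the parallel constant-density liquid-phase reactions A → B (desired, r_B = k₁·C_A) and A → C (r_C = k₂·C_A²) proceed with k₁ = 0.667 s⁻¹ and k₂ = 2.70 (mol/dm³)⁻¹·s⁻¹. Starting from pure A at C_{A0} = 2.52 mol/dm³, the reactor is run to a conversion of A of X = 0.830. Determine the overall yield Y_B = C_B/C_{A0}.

0.138

C_A = C_{A0}(1−X) = 0.4284 mol/dm³.
Along a PFR/batch, dC_B/dC_A = −r_B/(r_B+r_C) = −k₁/(k₁+k₂·C_A).
Integrating from C_{A0} to C_A: C_B = (0.667/2.70)·ln[(0.667+2.70·2.52)/(0.667+2.70·0.428)] = 0.2470·ln(7.471/1.824) = 0.3484 mol/dm³.
Y_B = C_B/C_{A0} = 0.3484/2.52 = 0.138.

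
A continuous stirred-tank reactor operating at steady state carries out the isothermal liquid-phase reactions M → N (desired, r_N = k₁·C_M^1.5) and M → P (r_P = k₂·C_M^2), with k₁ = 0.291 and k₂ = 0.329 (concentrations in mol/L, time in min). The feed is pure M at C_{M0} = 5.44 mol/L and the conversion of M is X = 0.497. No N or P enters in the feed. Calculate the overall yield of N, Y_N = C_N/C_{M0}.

Exit C_M = C_{M0}(1−X) = 5.44×0.503 = 2.736 mol/L.
In a CSTR the entire volume is at exit conditions, so r_N = 0.291×2.736^1.5 = 1.317 and r_P = 0.329×2.736^2 = 2.463.
Fraction of consumed M going to N: r_N/(r_N+r_P) = 0.3484.
C_N = 0.3484·C_{M0}·X = 0.3484×5.44×0.497 = 0.942 mol/L; Y_N = C_N/C_{M0} = 0.173.

0.173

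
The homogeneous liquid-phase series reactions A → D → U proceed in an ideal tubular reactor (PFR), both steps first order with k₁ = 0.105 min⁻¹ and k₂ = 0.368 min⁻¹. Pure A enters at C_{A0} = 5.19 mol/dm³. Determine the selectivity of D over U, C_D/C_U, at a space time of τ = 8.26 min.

0.345

The intermediate concentration in a first-order A→B→C sequence is C_D = k₁C_{A0}(e^(−k₁τ) − e^(−k₂τ))/(k₂−k₁).
e^(−k₁τ) = e^(−0.105×8.26) = e^(−0.8673) = 0.4201; e^(−k₂τ) = e^(−3.040) = 0.04785.
C_D = 0.105×5.19/(0.368−0.105) × (0.4201−0.04785) = 2.072×0.3722 = 0.7713 mol/dm³.
C_A = C_{A0}e^(−k₁τ) = 2.180 mol/dm³, so C_U = C_{A0}−C_A−C_D = 2.238 mol/dm³; C_D/C_U = 0.345.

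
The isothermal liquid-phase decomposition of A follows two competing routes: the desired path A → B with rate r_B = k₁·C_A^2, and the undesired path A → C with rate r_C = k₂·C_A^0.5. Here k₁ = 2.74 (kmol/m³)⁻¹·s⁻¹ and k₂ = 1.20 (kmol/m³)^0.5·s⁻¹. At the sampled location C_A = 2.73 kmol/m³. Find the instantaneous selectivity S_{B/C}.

S_{B/C} = r_B/r_C = (k₁·C_A^2)/(k₂·C_A^0.5) = (k₁/k₂)·C_A^1.5.
= (2.74×2.730^2) / (1.20×2.730^0.5) = 20.42/1.983 = 10.3.
Since the desired path is higher order in A, keeping C_A high (PFR or concentrated feed) favours B.

10.3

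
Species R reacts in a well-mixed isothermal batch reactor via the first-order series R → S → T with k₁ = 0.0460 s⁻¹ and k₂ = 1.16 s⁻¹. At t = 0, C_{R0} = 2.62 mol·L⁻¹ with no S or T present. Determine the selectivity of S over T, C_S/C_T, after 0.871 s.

For first-order series with pure R initially, C_S(t) = k₁C_{R0}/(k₂−k₁)·(e^(−k₁t) − e^(−k₂t)).
e^(−k₁t) = e^(−0.0460×0.871) = e^(−0.04007) = 0.9607; e^(−k₂t) = e^(−1.010) = 0.3641.
C_S = 0.0460×2.62/(1.16−0.0460) × (0.9607−0.3641) = 0.1082×0.5966 = 0.06455 mol·L⁻¹.
C_R = C_{R0}e^(−k₁t) = 2.517 mol·L⁻¹, so C_T = C_{R0}−C_R−C_S = 0.03835 mol·L⁻¹; C_S/C_T = 1.68.

1.68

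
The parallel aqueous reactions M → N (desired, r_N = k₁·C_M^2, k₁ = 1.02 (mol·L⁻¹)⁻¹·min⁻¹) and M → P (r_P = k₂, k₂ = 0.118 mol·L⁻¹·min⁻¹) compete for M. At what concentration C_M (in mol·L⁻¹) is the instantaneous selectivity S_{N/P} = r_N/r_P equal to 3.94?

0.675 mol·L⁻¹

S_{N/P} = (k₁/k₂)·C_M^2 ⇒ C_M = (S·k₂/k₁)^(0.5).
= (3.94×0.118/1.02)^(0.5) = (0.4558)^(0.5) = 0.675 mol·L⁻¹.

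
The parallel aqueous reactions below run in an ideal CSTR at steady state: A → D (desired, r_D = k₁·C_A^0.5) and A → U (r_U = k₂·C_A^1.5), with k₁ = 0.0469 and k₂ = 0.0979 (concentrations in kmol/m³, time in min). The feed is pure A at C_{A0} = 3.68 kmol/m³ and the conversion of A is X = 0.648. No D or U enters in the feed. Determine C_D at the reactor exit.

0.644 kmol/m³

Exit C_A = C_{A0}(1−X) = 3.68×0.352 = 1.295 kmol/m³.
A CSTR operates uniformly at the exit composition, giving r_D = 0.05338 and r_U = 0.1443 (each k·C_A^n at C_A = 1.295).
Fraction of consumed A going to D: r_D/(r_D+r_U) = 0.2700.
C_D = 0.2700·C_{A0}·X = 0.2700×3.68×0.648 = 0.644 kmol/m³.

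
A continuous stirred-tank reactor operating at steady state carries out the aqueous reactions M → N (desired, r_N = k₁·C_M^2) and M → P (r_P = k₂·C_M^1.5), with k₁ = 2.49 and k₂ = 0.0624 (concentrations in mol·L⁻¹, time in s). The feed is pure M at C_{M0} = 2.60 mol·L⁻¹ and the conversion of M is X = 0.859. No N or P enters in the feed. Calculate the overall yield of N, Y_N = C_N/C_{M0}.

Exit C_M = C_{M0}(1−X) = 2.60×0.141 = 0.3666 mol·L⁻¹.
Rates in a CSTR are evaluated at the outlet concentration: r_N = 2.49×0.3666^2 = 0.3346, r_P = 0.0624×0.3666^1.5 = 0.01385.
Fraction of consumed M going to N: r_N/(r_N+r_P) = 0.9603.
C_N = 0.9603·C_{M0}·X = 0.9603×2.60×0.859 = 2.14 mol·L⁻¹; Y_N = C_N/C_{M0} = 0.825.

0.825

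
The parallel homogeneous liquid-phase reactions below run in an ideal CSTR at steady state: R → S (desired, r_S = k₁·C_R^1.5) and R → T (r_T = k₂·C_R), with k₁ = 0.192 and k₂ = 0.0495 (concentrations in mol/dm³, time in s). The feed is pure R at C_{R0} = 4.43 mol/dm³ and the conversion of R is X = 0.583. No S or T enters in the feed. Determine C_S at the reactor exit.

Exit C_R = C_{R0}(1−X) = 4.43×0.417 = 1.847 mol/dm³.
In a CSTR the entire volume is at exit conditions, so r_S = 0.192×1.847^1.5 = 0.4821 and r_T = 0.0495×1.847 = 0.09144.
Fraction of consumed R going to S: r_S/(r_S+r_T) = 0.8406.
C_S = 0.8406·C_{R0}·X = 0.8406×4.43×0.583 = 2.17 mol/dm³.

2.17 mol/dm³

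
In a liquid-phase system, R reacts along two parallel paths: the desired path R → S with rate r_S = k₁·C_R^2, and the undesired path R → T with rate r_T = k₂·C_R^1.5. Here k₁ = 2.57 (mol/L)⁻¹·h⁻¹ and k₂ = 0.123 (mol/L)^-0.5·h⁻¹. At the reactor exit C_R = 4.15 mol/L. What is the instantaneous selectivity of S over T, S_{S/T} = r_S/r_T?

42.6

S_{S/T} = r_S/r_T = (k₁·C_R^2)/(k₂·C_R^1.5) = (k₁/k₂)·C_R^0.5.
= (2.57×4.150^2) / (0.123×4.150^1.5) = 44.26/1.040 = 42.6.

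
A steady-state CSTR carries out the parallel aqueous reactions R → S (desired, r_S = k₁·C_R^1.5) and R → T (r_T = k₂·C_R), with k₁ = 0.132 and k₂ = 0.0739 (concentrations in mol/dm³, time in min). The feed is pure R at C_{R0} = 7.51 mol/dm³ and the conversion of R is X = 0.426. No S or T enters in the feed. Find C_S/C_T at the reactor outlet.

3.71

Exit C_R = C_{R0}(1−X) = 7.51×0.574 = 4.311 mol/dm³.
Rates in a CSTR are evaluated at the outlet concentration: r_S = 0.132×4.311^1.5 = 1.181, r_T = 0.0739×4.311 = 0.3186.
Overall selectivity = C_S/C_T = r_Sτ/(r_Tτ) = r_S/r_T = 3.71.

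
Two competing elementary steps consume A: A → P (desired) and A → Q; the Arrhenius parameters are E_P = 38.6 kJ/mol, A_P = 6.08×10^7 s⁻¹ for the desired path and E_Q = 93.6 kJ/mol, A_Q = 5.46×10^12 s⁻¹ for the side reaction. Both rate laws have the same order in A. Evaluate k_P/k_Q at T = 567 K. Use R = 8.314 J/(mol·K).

1.30

With equal orders, S_{P/Q} = k_P/k_Q = (A_P/A_Q)·exp[(E_Q−E_P)/(RT)].
(E_Q−E_P)/(RT) = (93.6−38.6)×10³/(8.314×567) = 55000/4714 = 11.67.
k_P/k_Q = (6.08×10^7/5.46×10^12)·exp(11.67) = 1.114×10^-5 × 1.167×10^5 = 1.30.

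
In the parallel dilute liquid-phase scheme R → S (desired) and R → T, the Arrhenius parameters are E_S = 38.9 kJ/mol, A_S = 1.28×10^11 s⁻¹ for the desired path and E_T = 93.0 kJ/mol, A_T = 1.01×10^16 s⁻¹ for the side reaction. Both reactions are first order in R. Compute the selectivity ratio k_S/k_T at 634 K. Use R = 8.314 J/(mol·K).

0.363

Since both paths have the same order in R, the concentration cancels and S_{S/T} = k_S/k_T = (A_S/A_T)·exp[(E_T−E_S)/(RT)].
(E_T−E_S)/(RT) = (93.0−38.9)×10³/(8.314×634) = 54100/5271 = 10.26.
k_S/k_T = (1.28×10^11/1.01×10^16)·exp(10.26) = 1.267×10^-5 × 28669 = 0.363.
Since E_S < E_T, lowering the temperature improves selectivity toward S.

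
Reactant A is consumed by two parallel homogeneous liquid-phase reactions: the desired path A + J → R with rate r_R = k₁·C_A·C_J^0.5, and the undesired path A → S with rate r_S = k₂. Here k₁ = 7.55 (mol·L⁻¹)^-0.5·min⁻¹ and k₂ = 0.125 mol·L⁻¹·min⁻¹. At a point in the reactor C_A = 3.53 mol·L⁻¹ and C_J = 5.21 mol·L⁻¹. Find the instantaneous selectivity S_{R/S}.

487

S_{R/S} = r_R/r_S = (k₁·C_A·C_J^0.5)/(k₂) = (k₁/k₂)·C_A·C_J^0.5.
= (7.55×3.530×5.210^0.5) / (0.125) = 60.83/0.1250 = 487.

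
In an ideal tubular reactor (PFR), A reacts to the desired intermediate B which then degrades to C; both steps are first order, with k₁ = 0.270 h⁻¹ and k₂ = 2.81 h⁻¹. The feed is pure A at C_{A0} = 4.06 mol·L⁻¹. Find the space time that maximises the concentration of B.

Setting dC_B/dτ = 0 gives τ_opt = ln(k₂/k₁)/(k₂−k₁).
= ln(2.81/0.270)/(2.81−0.270) = ln(10.41)/2.540 = 2.343/2.540 = 0.922 h.

0.922 h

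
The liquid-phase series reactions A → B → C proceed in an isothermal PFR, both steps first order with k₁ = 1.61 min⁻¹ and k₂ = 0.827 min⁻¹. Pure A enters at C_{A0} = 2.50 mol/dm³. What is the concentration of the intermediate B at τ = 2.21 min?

The intermediate concentration in a first-order A→B→C sequence is C_B = k₁C_{A0}(e^(−k₁τ) − e^(−k₂τ))/(k₂−k₁).
e^(−k₁τ) = e^(−1.61×2.21) = e^(−3.558) = 0.02849; e^(−k₂τ) = e^(−1.828) = 0.1608.
C_B = 1.61×2.50/(0.827−1.61) × (0.02849−0.1608) = (-5.140)×(-0.1323) = 0.6801 mol/dm³.

0.680 mol/dm³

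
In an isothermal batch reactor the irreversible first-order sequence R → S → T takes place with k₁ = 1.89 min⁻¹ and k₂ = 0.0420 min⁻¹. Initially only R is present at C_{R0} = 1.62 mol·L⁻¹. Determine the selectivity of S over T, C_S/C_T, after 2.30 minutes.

Solving the coupled first-order balances gives C_S(t) = [k₁/(k₂−k₁)]·C_{R0}·(e^(−k₁t) − e^(−k₂t)).
e^(−k₁t) = e^(−1.89×2.30) = e^(−4.347) = 0.01295; e^(−k₂t) = e^(−0.09660) = 0.9079.
C_S = 1.89×1.62/(0.0420−1.89) × (0.01295−0.9079) = (-1.657)×(-0.8950) = 1.483 mol·L⁻¹.
C_R = C_{R0}e^(−k₁t) = 0.02097 mol·L⁻¹, so C_T = C_{R0}−C_R−C_S = 0.1162 mol·L⁻¹; C_S/C_T = 12.8.

12.8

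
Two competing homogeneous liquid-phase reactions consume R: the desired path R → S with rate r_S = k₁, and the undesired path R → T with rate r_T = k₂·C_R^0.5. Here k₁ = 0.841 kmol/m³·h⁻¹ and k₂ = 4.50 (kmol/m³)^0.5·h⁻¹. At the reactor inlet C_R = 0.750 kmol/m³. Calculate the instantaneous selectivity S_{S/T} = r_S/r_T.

S_{S/T} = r_S/r_T = (k₁)/(k₂·C_R^0.5) = (k₁/k₂)·C_R^-0.5.
= (0.841) / (4.50×0.7500^0.5) = 0.8410/3.897 = 0.216.
The undesired path is higher order in R, so low C_R (CSTR or dilute feed) favours S.

0.216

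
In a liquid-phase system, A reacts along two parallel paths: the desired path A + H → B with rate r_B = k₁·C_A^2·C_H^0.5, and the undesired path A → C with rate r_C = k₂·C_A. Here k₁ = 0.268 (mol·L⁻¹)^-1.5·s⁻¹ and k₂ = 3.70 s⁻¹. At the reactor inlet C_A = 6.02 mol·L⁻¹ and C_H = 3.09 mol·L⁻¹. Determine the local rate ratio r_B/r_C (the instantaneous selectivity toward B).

S_{B/C} = r_B/r_C = (k₁·C_A^2·C_H^0.5)/(k₂·C_A) = (k₁/k₂)·C_A·C_H^0.5.
= (0.268×6.020^2×3.090^0.5) / (3.70×6.020) = 17.07/22.27 = 0.766.

0.766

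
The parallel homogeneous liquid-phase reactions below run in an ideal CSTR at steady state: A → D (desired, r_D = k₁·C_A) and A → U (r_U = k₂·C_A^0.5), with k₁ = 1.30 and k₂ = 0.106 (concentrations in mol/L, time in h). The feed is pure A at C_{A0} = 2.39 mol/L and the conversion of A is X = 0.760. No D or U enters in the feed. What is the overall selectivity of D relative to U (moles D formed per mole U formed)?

9.29

Exit C_A = C_{A0}(1−X) = 2.39×0.240 = 0.5736 mol/L.
A CSTR operates uniformly at the exit composition, giving r_D = 0.7457 and r_U = 0.08028 (each k·C_A^n at C_A = 0.5736).
Overall selectivity = C_D/C_U = r_Dτ/(r_Uτ) = r_D/r_U = 9.29.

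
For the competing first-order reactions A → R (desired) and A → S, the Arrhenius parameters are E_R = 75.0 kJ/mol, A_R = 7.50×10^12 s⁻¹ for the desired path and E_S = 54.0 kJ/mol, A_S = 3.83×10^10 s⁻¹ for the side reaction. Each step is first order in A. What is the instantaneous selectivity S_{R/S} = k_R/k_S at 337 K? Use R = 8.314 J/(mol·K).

Since both paths have the same order in A, the concentration cancels and S_{R/S} = k_R/k_S = (A_R/A_S)·exp[(E_S−E_R)/(RT)].
(E_S−E_R)/(RT) = (54.0−75.0)×10³/(8.314×337) = -21000/2802 = -7.495.
k_R/k_S = (7.50×10^12/3.83×10^10)·exp(-7.495) = 195.8 × 5.558×10^-4 = 0.109.
Since E_R > E_S, raising the temperature improves selectivity toward R.

0.109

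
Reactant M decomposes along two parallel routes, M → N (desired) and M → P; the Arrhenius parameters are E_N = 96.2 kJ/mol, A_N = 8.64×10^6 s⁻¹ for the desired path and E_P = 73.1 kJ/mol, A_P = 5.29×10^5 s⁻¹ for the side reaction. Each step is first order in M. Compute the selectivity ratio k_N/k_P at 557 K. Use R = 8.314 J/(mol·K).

Since both paths have the same order in M, the concentration cancels and S_{N/P} = k_N/k_P = (A_N/A_P)·exp[(E_P−E_N)/(RT)].
(E_P−E_N)/(RT) = (73.1−96.2)×10³/(8.314×557) = -23100/4631 = -4.988.
k_N/k_P = (8.64×10^6/5.29×10^5)·exp(-4.988) = 16.33 × 0.006818 = 0.111.
Since E_N > E_P, raising the temperature improves selectivity toward N.

0.111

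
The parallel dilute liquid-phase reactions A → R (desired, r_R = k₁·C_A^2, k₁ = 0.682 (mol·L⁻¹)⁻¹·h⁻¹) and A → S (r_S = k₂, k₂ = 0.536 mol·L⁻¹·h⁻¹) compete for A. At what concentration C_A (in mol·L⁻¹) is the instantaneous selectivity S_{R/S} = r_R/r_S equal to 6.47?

S_{R/S} = (k₁/k₂)·C_A^2 ⇒ C_A = (S·k₂/k₁)^(0.5).
= (6.47×0.536/0.682)^(0.5) = (5.085)^(0.5) = 2.25 mol·L⁻¹.

2.25 mol·L⁻¹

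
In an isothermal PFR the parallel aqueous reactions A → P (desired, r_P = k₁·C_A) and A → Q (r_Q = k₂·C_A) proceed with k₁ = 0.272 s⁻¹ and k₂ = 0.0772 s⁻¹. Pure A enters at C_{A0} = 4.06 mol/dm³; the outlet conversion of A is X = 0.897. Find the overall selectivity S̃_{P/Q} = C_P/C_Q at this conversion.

C_A = C_{A0}(1−X) = 0.4182 mol/dm³.
Both paths are first order in A, so the instantaneous fraction to P is constant: dC_P/d(−C_A) = k₁/(k₁+k₂) = 0.7789.
C_P = 0.7789·(C_{A0}−C_A) = 0.7789×3.642 = 2.84 mol/dm³.
C_Q = (C_{A0}−C_A)−C_P = 0.8051 mol/dm³; S̃_{P/Q} = 2.837/0.8051 = 3.52.

3.52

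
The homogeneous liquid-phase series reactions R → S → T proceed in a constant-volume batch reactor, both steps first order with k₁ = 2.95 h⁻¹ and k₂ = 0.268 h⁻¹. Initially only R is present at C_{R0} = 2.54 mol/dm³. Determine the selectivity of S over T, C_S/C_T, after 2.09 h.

For first-order series with pure R initially, C_S(t) = k₁C_{R0}/(k₂−k₁)·(e^(−k₁t) − e^(−k₂t)).
e^(−k₁t) = e^(−2.95×2.09) = e^(−6.165) = 0.002101; e^(−k₂t) = e^(−0.5601) = 0.5711.
C_S = 2.95×2.54/(0.268−2.95) × (0.002101−0.5711) = (-2.794)×(-0.5690) = 1.590 mol/dm³.
C_R = C_{R0}e^(−k₁t) = 0.005336 mol/dm³, so C_T = C_{R0}−C_R−C_S = 0.9449 mol/dm³; C_S/C_T = 1.68.

1.68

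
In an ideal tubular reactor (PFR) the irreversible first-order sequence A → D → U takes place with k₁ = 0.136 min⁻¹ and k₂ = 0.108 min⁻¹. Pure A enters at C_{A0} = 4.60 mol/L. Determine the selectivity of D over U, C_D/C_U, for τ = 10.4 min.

Solving the coupled first-order balances gives C_D(τ) = [k₁/(k₂−k₁)]·C_{A0}·(e^(−k₁τ) − e^(−k₂τ)).
e^(−k₁τ) = e^(−0.136×10.4) = e^(−1.414) = 0.2431; e^(−k₂τ) = e^(−1.123) = 0.3252.
C_D = 0.136×4.60/(0.108−0.136) × (0.2431−0.3252) = (-22.34)×(-0.08217) = 1.836 mol/L.
C_A = C_{A0}e^(−k₁τ) = 1.118 mol/L, so C_U = C_{A0}−C_A−C_D = 1.646 mol/L; C_D/C_U = 1.12.

1.12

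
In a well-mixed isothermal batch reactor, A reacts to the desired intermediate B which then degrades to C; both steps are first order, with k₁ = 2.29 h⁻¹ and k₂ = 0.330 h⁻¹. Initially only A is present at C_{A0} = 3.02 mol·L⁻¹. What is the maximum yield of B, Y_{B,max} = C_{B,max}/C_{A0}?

Evaluating C_B at t_opt = ln(k₂/k₁)/(k₂−k₁) gives C_{B,max}/C_{A0} = (k₁/k₂)^[k₂/(k₂−k₁)].
= (2.29/0.330)^(0.330/(0.330−2.29)) = (6.939)^(-0.1684) = 0.7217.

0.722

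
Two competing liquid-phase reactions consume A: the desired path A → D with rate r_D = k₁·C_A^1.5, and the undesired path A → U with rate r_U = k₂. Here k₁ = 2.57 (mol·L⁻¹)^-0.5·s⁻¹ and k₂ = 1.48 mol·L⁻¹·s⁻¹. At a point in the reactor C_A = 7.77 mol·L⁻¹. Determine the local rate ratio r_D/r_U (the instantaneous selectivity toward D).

37.6

S_{D/U} = r_D/r_U = (k₁·C_A^1.5)/(k₂) = (k₁/k₂)·C_A^1.5.
= (2.57×7.770^1.5) / (1.48) = 55.66/1.480 = 37.6.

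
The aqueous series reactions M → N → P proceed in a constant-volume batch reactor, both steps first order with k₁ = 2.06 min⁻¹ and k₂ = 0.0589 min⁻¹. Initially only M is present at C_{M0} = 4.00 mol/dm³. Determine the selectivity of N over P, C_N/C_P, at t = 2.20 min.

For first-order series with pure M initially, C_N(t) = k₁C_{M0}/(k₂−k₁)·(e^(−k₁t) − e^(−k₂t)).
e^(−k₁t) = e^(−2.06×2.20) = e^(−4.532) = 0.01076; e^(−k₂t) = e^(−0.1296) = 0.8785.
C_N = 2.06×4.00/(0.0589−2.06) × (0.01076−0.8785) = (-4.118)×(-0.8677) = 3.573 mol/dm³.
C_M = C_{M0}e^(−k₁t) = 0.04304 mol/dm³, so C_P = C_{M0}−C_M−C_N = 0.3840 mol/dm³; C_N/C_P = 9.31.

9.31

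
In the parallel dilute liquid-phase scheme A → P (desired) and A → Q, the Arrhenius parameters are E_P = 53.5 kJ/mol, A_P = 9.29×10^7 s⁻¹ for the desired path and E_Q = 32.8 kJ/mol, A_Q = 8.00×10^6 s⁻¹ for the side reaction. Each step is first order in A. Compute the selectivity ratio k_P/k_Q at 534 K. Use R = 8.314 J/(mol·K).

0.110

k_P/k_Q = (A_P/A_Q)·exp[−(E_P−E_Q)/(RT)] = (A_P/A_Q)·exp[(E_Q−E_P)/(RT)].
(E_Q−E_P)/(RT) = (32.8−53.5)×10³/(8.314×534) = -20700/4440 = -4.663.
k_P/k_Q = (9.29×10^7/8.00×10^6)·exp(-4.663) = 11.61 × 0.009443 = 0.110.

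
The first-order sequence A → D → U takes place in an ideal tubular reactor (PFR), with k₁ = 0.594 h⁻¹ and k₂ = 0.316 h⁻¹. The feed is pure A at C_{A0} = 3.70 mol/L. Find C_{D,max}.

1.81 mol/L

At the optimum, C_{D,max}/C_{A0} = (k₁/k₂)^[k₂/(k₂−k₁)].
= (0.594/0.316)^(0.316/(0.316−0.594)) = (1.880)^(-1.137) = 0.4880.
C_{D,max} = 0.4880×3.70 = 1.81 mol/L.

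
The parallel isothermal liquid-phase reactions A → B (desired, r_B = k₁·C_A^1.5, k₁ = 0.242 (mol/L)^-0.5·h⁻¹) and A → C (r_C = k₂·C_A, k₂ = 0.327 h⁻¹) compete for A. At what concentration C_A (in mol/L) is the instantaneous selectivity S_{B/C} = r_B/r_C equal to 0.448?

0.366 mol/L

S_{B/C} = (k₁/k₂)·C_A^0.5 ⇒ C_A = (S·k₂/k₁)^(2).
= (0.448×0.327/0.242)^(2) = (0.6054)^(2) = 0.366 mol/L.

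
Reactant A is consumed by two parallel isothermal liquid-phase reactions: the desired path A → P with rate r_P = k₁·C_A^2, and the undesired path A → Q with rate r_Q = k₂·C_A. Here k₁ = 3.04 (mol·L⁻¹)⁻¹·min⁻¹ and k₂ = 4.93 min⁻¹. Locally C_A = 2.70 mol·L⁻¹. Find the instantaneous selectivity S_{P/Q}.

S_{P/Q} = r_P/r_Q = (k₁·C_A^2)/(k₂·C_A) = (k₁/k₂)·C_A.
= (3.04×2.700^2) / (4.93×2.700) = 22.16/13.31 = 1.66.

1.66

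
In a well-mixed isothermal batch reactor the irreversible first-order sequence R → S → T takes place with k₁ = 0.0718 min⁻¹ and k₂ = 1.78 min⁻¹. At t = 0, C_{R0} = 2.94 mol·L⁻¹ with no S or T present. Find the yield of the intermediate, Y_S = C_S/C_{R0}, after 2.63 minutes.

Solving the coupled first-order balances gives C_S(t) = [k₁/(k₂−k₁)]·C_{R0}·(e^(−k₁t) − e^(−k₂t)).
e^(−k₁t) = e^(−0.0718×2.63) = e^(−0.1888) = 0.8279; e^(−k₂t) = e^(−4.681) = 0.009266.
C_S = 0.0718×2.94/(1.78−0.0718) × (0.8279−0.009266) = 0.1236×0.8187 = 0.1012 mol·L⁻¹.
Y_S = C_S/C_{R0} = 0.1012/2.94 = 0.0344.

0.0344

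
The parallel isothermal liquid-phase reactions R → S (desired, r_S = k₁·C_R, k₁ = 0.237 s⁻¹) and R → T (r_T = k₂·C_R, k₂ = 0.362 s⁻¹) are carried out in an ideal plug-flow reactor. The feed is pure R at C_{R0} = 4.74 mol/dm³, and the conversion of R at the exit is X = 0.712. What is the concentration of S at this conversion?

1.34 mol/dm³

C_R = C_{R0}(1−X) = 1.365 mol/dm³.
Both paths are first order in R, so the instantaneous fraction to S is constant: dC_S/d(−C_R) = k₁/(k₁+k₂) = 0.3957.
C_S = 0.3957·(C_{R0}−C_R) = 0.3957×3.375 = 1.34 mol/dm³.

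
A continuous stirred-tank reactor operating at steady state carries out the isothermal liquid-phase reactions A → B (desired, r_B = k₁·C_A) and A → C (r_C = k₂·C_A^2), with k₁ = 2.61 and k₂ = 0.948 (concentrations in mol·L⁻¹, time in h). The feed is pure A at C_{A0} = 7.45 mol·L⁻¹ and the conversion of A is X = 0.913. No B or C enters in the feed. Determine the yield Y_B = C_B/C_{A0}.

Exit C_A = C_{A0}(1−X) = 7.45×0.0870 = 0.6481 mol·L⁻¹.
Rates in a CSTR are evaluated at the outlet concentration: r_B = 2.61×0.6481 = 1.692, r_C = 0.948×0.6481^2 = 0.3983.
Fraction of consumed A going to B: r_B/(r_B+r_C) = 0.8094.
C_B = 0.8094·C_{A0}·X = 0.8094×7.45×0.913 = 5.51 mol·L⁻¹; Y_B = C_B/C_{A0} = 0.739.

0.739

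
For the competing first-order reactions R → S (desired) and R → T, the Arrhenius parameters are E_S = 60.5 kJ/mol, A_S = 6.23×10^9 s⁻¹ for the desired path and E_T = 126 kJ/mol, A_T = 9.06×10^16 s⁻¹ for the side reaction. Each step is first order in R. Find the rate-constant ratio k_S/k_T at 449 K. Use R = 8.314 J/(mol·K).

k_S/k_T = (A_S/A_T)·exp[−(E_S−E_T)/(RT)] = (A_S/A_T)·exp[(E_T−E_S)/(RT)].
(E_T−E_S)/(RT) = (126−60.5)×10³/(8.314×449) = 65500/3733 = 17.55.
k_S/k_T = (6.23×10^9/9.06×10^16)·exp(17.55) = 6.876×10^-8 × 4.171×10^7 = 2.87.

2.87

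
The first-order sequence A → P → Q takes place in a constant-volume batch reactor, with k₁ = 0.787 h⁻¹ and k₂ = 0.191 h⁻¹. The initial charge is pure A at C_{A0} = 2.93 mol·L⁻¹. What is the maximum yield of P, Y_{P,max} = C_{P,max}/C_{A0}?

Evaluating C_P at t_opt = ln(k₂/k₁)/(k₂−k₁) gives C_{P,max}/C_{A0} = (k₁/k₂)^[k₂/(k₂−k₁)].
= (0.787/0.191)^(0.191/(0.191−0.787)) = (4.120)^(-0.3205) = 0.6352.

0.635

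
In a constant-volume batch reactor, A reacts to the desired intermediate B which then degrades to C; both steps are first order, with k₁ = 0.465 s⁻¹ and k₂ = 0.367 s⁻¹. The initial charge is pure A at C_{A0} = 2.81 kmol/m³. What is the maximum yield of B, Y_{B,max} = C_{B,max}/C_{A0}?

At the optimum, C_{B,max}/C_{A0} = (k₁/k₂)^[k₂/(k₂−k₁)].
= (0.465/0.367)^(0.367/(0.367−0.465)) = (1.267)^(-3.745) = 0.4122.

0.412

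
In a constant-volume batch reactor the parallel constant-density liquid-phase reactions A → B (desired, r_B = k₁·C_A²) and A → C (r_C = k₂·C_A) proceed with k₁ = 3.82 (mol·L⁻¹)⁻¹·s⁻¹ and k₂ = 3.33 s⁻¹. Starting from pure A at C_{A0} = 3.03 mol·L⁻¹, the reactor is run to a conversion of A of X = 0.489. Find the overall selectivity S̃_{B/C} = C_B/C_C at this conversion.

C_A = C_{A0}(1−X) = 1.548 mol·L⁻¹.
Along a PFR/batch, dC_C/dC_A = −r_C/(r_B+r_C) = −k₂/(k₂+k₁·C_A).
Integrating from C_{A0} to C_A: C_C = (3.33/3.82)·ln[(3.33+3.82·3.03)/(3.33+3.82·1.55)] = 0.8717·ln(14.90/9.245) = 0.4164 mol·L⁻¹.
Then C_B = (C_{A0}−C_A) − C_C = 1.482 − 0.4164 = 1.065 mol·L⁻¹.
S̃_{B/C} = C_B/C_C = 1.065/0.4164 = 2.56.

2.56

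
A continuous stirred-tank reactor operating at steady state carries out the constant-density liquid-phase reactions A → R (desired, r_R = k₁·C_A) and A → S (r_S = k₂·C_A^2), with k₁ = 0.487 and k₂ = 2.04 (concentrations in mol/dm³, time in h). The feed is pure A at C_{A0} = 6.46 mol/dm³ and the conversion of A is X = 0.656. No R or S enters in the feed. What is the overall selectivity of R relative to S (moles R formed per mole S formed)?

0.107

Exit C_A = C_{A0}(1−X) = 6.46×0.344 = 2.222 mol/dm³.
In a CSTR the entire volume is at exit conditions, so r_R = 0.487×2.222 = 1.082 and r_S = 2.04×2.222^2 = 10.07.
Overall selectivity = C_R/C_S = r_Rτ/(r_Sτ) = r_R/r_S = 0.107.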